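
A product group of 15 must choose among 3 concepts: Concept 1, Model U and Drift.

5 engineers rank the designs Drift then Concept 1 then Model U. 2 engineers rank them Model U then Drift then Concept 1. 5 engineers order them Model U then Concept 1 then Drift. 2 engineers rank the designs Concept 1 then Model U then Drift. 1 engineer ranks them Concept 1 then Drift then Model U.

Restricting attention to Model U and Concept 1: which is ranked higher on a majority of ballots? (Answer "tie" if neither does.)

Ballots ranking Model U above Concept 1: 2 + 5 = 7.
Ballots ranking Concept 1 above Model U: 15 − 7 = 8.
Concept 1 wins the head-to-head 8–7.

Concept 1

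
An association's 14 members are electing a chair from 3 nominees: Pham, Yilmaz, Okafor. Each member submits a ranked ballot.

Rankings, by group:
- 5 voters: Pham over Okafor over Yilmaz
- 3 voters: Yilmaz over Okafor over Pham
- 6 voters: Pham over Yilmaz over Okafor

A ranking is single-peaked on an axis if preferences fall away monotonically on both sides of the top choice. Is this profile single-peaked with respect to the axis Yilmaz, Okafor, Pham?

Axis positions: Yilmaz=1, Okafor=2, Pham=3.
Group 1 (peak Pham at position 3): ranking walks positions 3-2-1, expanding outward from the peak — single-peaked.
Group 2 (peak Yilmaz at position 1): ranking walks positions 1-2-3, expanding outward from the peak — single-peaked.
Group 3: ranking walks positions 3-1-2; Yilmaz is ranked above Okafor even though Okafor lies between Yilmaz and the peak Pham on the axis — preferences dip and rise again. Not single-peaked.
Group 3 violates single-peakedness, so the profile is not single-peaked on this axis.

no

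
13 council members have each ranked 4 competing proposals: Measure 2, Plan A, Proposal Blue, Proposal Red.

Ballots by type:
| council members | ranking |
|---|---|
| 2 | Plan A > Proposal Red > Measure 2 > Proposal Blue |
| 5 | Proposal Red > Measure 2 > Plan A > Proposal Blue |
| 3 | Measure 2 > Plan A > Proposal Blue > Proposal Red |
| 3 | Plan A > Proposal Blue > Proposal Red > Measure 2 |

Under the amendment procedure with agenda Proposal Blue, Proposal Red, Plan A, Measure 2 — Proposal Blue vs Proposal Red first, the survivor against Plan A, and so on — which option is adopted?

Measure 2

Round 1: Proposal Blue vs Proposal Red — 6–7, Proposal Red advances.
Round 2: Proposal Red vs Plan A — 5–8, Plan A advances.
Round 3: Plan A vs Measure 2 — 5–8, Measure 2 advances.
Measure 2 survives the agenda.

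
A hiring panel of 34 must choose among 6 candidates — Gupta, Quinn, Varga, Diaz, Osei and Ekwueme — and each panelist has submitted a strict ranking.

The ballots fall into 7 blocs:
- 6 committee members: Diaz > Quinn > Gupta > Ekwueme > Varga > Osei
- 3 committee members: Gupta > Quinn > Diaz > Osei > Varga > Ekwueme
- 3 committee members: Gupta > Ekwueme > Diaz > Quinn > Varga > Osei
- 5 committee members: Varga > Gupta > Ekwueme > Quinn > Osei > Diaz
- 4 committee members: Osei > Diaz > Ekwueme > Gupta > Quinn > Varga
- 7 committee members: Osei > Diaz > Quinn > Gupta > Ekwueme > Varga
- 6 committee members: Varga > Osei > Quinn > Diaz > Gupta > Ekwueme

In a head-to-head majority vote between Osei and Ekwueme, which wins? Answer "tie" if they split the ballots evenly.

Osei

Ballots ranking Osei above Ekwueme: 3 + 4 + 7 + 6 = 20.
Ballots ranking Ekwueme above Osei: 34 − 20 = 14.
Osei wins the head-to-head 20–14.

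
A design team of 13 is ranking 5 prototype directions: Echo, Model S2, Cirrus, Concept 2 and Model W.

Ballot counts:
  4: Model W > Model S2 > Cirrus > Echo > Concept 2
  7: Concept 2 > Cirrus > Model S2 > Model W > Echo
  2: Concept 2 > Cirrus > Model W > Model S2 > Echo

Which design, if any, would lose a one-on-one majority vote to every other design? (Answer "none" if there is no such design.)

Echo

Pairwise majorities:
Echo vs Model S2: Echo is ranked higher on 0 ballots, Model S2 on 13. Model S2 wins 13–0.
Echo vs Cirrus: Cirrus wins 13–0.
Echo vs Concept 2: 4 for Echo, 9 for Concept 2 — Concept 2 by 9–4.
Echo–Model W: Model W 13–0.
Model S2 vs Cirrus: Model S2 is ranked higher on 4 ballots, Cirrus on 9. Cirrus wins 9–4.
Model S2 vs Concept 2: Concept 2 wins 9–4.
Model S2 vs Model W: Model S2 is ranked higher on 7 ballots, Model W on 6. Model S2 wins 7–6.
Cirrus–Concept 2: Concept 2 9–4.
Cirrus vs Model W: Cirrus preferred on 7+2 = 9 ballots; Cirrus wins 9–4.
Concept 2 vs Model W: 9 to 4, Concept 2.
Echo loses to every other design — it is the Condorcet loser.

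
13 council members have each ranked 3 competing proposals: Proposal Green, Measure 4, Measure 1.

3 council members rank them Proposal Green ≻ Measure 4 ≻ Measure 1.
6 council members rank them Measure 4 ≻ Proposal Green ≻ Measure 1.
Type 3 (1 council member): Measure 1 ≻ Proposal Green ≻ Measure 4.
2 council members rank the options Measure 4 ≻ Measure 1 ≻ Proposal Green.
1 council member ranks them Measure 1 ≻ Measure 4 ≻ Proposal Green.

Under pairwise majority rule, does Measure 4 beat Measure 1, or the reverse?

Ballots ranking Measure 4 above Measure 1: 3 + 6 + 2 = 11.
Ballots ranking Measure 1 above Measure 4: 13 − 11 = 2.
Measure 4 wins the head-to-head 11–2.

Measure 4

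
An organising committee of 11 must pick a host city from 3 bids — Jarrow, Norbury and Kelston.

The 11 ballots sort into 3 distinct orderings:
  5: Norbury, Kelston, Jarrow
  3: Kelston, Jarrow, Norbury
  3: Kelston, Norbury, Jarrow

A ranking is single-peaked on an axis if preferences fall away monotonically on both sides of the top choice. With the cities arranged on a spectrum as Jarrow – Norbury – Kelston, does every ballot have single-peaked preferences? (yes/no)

no

Axis positions: Jarrow=1, Norbury=2, Kelston=3.
Group 1 (peak Norbury at position 2): ranking walks positions 2-3-1, expanding outward from the peak — single-peaked.
Group 2: ranking walks positions 3-1-2; Jarrow is ranked above Norbury even though Norbury lies between Jarrow and the peak Kelston on the axis — preferences dip and rise again. Not single-peaked.
Group 3 (peak Kelston at position 3): ranking walks positions 3-2-1, expanding outward from the peak — single-peaked.
Group 2 violates single-peakedness, so the profile is not single-peaked on this axis.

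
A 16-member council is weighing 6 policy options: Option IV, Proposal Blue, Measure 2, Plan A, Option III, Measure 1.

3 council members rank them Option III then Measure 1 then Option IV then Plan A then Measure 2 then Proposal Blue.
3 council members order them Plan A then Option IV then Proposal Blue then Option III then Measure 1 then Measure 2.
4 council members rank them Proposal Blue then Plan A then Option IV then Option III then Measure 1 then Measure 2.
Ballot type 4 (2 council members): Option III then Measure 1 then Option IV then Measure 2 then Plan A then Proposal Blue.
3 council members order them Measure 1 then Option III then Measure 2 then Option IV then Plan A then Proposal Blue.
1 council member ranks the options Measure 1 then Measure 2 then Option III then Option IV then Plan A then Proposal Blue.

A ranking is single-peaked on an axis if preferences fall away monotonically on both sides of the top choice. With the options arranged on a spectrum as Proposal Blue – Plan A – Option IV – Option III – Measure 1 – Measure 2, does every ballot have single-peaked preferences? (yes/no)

Axis positions: Proposal Blue=1, Plan A=2, Option IV=3, Option III=4, Measure 1=5, Measure 2=6.
Ballot type 1 (peak Option III at position 4): ranking walks positions 4-5-3-2-6-1, expanding outward from the peak — single-peaked.
Ballot type 2 (peak Plan A at position 2): ranking walks positions 2-3-1-4-5-6, expanding outward from the peak — single-peaked.
Ballot type 3 (peak Proposal Blue at position 1): ranking walks positions 1-2-3-4-5-6, expanding outward from the peak — single-peaked.
Ballot type 4 (peak Option III at position 4): ranking walks positions 4-5-3-6-2-1, expanding outward from the peak — single-peaked.
Ballot type 5 (peak Measure 1 at position 5): ranking walks positions 5-4-6-3-2-1, expanding outward from the peak — single-peaked.
Ballot type 6 (peak Measure 1 at position 5): ranking walks positions 5-6-4-3-2-1, expanding outward from the peak — single-peaked.
Every ranking is single-peaked on this axis.

yes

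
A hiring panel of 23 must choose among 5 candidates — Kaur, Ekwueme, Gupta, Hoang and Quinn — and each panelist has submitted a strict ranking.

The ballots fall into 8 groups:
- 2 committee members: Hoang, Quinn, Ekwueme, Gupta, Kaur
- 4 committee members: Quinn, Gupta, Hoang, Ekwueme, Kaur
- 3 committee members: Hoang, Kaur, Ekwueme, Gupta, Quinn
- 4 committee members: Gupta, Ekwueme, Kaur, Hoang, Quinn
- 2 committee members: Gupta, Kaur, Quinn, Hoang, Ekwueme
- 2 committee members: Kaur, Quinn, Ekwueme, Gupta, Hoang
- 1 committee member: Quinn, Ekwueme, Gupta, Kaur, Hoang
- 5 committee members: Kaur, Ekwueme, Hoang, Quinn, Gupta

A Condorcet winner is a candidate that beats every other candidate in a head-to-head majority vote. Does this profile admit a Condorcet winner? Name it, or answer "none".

Head-to-head results (23 committee members):
Kaur vs Ekwueme: 3+2+2+5 = 12 for Kaur, 11 for Ekwueme — Kaur by 12–11.
Kaur vs Gupta: 3+2+5 = 10 for Kaur, 13 for Gupta — Gupta by 13–10.
Kaur vs Hoang: 4+2+2+1+5 = 14 for Kaur, 9 for Hoang — Kaur by 14–9.
Kaur vs Quinn: 3+4+2+2+5 = 16 for Kaur, 7 for Quinn — Kaur by 16–7.
Ekwueme vs Gupta: Ekwueme preferred on 2+3+2+1+5 = 13 ballots; Ekwueme wins 13–10.
Ekwueme vs Hoang: 4+2+1+5 = 12 for Ekwueme, 11 for Hoang — Ekwueme by 12–11.
Ekwueme vs Quinn: Ekwueme preferred on 3+4+5 = 12 ballots; Ekwueme wins 12–11.
Gupta vs Hoang: 13 to 10, Gupta.
Gupta vs Quinn: 9 to 14, Quinn.
Hoang vs Quinn: Hoang is ranked higher on 2+3+4+5 = 14 ballots, Quinn on 9. Hoang wins 14–9.
Every candidate loses at least once (Kaur loses to Gupta; Ekwueme loses to Kaur; Gupta loses to Ekwueme; Hoang loses to Kaur; Quinn loses to Kaur). The majority relation contains the cycle Kaur beats Ekwueme beats Gupta beats Kaur, so there is no Condorcet winner.

none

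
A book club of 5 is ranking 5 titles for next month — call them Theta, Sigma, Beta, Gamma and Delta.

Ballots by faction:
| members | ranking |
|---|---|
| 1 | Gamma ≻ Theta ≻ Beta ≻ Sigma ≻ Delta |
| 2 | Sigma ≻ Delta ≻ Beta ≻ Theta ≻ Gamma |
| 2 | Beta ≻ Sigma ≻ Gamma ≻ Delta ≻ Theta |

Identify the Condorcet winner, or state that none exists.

Head-to-head results (5 members):
Theta vs Sigma: Sigma wins 4–1.
Theta–Beta: Beta 4–1.
Theta–Gamma: Gamma 3–2.
Theta vs Delta: Delta wins 4–1.
Sigma–Beta: Beta 3–2.
Sigma–Gamma: Sigma 4–1.
Sigma vs Delta: Sigma wins 5–0.
Beta vs Gamma: Beta wins 4–1.
Beta vs Delta: Beta wins 3–2.
Gamma–Delta: Gamma 3–2.
Beta wins every pairwise contest, so Beta is the Condorcet winner.

Beta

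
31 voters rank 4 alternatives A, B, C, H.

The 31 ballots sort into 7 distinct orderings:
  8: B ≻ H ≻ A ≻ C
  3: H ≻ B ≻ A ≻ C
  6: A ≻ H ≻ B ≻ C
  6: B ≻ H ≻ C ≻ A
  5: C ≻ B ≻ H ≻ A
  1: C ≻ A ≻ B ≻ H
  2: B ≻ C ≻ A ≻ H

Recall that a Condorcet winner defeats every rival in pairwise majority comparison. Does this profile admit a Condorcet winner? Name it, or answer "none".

Head-to-head results (31 voters):
A–B: B 24–7.
A–C: A 17–14.
A vs H: H wins 22–9.
B vs C: B wins 25–6.
B–H: B 22–9.
C–H: H 23–8.
B defeats every rival head-to-head and is the Condorcet winner.

B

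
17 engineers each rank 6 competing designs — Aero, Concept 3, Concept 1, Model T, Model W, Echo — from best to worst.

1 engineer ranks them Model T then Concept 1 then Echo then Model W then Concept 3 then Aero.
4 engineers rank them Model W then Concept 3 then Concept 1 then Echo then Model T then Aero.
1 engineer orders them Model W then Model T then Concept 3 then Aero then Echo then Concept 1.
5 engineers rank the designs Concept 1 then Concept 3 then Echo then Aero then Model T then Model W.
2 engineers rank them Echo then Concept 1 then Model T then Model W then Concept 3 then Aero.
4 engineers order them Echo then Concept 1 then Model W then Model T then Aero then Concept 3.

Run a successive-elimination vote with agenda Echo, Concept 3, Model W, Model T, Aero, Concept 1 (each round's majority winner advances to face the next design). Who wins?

Round 1: Echo vs Concept 3 — 7–10, Concept 3 advances.
Round 2: Concept 3 vs Model W — 5–12, Model W advances.
Round 3: Model W vs Model T — 9–8, Model W advances.
Round 4: Model W vs Aero — 12–5, Model W advances.
Round 5: Model W vs Concept 1 — 5–12, Concept 1 advances.
Concept 1 survives the agenda.

Concept 1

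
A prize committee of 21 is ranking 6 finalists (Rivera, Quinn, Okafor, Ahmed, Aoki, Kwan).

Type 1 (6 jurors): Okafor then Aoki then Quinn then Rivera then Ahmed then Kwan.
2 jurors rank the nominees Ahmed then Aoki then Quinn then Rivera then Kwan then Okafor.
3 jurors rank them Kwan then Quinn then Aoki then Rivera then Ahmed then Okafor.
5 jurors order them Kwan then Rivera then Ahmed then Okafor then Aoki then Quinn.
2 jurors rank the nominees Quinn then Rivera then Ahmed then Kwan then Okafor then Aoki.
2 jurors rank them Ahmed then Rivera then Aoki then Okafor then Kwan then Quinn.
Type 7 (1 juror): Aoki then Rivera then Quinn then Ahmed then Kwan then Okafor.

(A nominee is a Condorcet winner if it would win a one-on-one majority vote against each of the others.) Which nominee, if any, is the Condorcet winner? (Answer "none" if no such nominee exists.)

Head-to-head results (21 jurors):
Rivera vs Quinn: Rivera preferred on 5+2+1 = 8 ballots; Quinn wins 13–8.
Rivera vs Okafor: Rivera is ranked higher on 2+3+5+2+2+1 = 15 ballots, Okafor on 6. Rivera wins 15–6.
Rivera vs Ahmed: 17 to 4, Rivera.
Rivera vs Aoki: Rivera preferred on 5+2+2 = 9 ballots; Aoki wins 12–9.
Rivera vs Kwan: Rivera preferred on 6+2+2+2+1 = 13 ballots; Rivera wins 13–8.
Quinn vs Okafor: 8 to 13, Okafor.
Quinn vs Ahmed: Quinn is ranked higher on 6+3+2+1 = 12 ballots, Ahmed on 9. Quinn wins 12–9.
Quinn vs Aoki: 5 to 16, Aoki.
Quinn vs Kwan: Quinn preferred on 6+2+2+1 = 11 ballots; Quinn wins 11–10.
Okafor vs Ahmed: 6 for Okafor, 15 for Ahmed — Ahmed by 15–6.
Okafor vs Aoki: Okafor preferred on 6+5+2 = 13 ballots; Okafor wins 13–8.
Okafor vs Kwan: Okafor is ranked higher on 6+2 = 8 ballots, Kwan on 13. Kwan wins 13–8.
Ahmed vs Aoki: Ahmed preferred on 2+5+2+2 = 11 ballots; Ahmed wins 11–10.
Ahmed vs Kwan: 6+2+2+2+1 = 13 for Ahmed, 8 for Kwan — Ahmed by 13–8.
Aoki vs Kwan: Aoki preferred on 6+2+2+1 = 11 ballots; Aoki wins 11–10.
Every nominee loses at least once (Rivera loses to Quinn; Quinn loses to Okafor; Okafor loses to Rivera; Ahmed loses to Rivera; Aoki loses to Okafor; Kwan loses to Rivera). The majority relation contains the cycle Rivera → Okafor → Quinn → Rivera, so there is no Condorcet winner.

none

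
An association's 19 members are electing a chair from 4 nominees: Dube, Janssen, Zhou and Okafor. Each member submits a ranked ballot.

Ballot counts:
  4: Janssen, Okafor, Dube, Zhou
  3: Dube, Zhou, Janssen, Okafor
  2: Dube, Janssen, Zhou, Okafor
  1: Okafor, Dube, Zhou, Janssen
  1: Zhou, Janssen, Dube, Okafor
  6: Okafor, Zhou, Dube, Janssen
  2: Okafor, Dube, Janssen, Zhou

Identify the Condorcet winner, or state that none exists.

Pairwise majorities:
Dube vs Janssen: Dube preferred on 3+2+1+6+2 = 14 ballots; Dube wins 14–5.
Dube vs Zhou: Dube preferred on 4+3+2+1+2 = 12 ballots; Dube wins 12–7.
Dube vs Okafor: 3+2+1 = 6 for Dube, 13 for Okafor — Okafor by 13–6.
Janssen vs Zhou: Janssen is ranked higher on 4+2+2 = 8 ballots, Zhou on 11. Zhou wins 11–8.
Janssen vs Okafor: Janssen is ranked higher on 4+3+2+1 = 10 ballots, Okafor on 9. Janssen wins 10–9.
Zhou vs Okafor: Zhou preferred on 3+2+1 = 6 ballots; Okafor wins 13–6.
Every candidate loses at least once (Dube loses to Okafor; Janssen loses to Dube; Zhou loses to Dube; Okafor loses to Janssen). The majority relation contains the cycle Dube > Janssen > Okafor > Dube, so there is no Condorcet winner.

none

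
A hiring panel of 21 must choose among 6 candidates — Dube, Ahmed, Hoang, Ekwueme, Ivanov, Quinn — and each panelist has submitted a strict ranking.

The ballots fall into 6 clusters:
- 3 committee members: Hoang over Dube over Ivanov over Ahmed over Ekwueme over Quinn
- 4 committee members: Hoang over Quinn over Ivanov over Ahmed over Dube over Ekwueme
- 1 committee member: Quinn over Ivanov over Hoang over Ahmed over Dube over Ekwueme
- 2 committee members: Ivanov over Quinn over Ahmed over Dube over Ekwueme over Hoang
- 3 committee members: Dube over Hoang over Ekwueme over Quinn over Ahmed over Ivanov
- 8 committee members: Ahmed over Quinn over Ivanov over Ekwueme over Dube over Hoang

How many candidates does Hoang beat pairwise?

Hoang against each rival (21 committee members):
Hoang vs Dube: Hoang preferred on 3+4+1 = 8 ballots; Dube wins 13–8.
Hoang vs Ahmed: Hoang, 11–10.
Hoang vs Ekwueme: Hoang, 11–10.
Hoang vs Ivanov: 10 to 11, Ivanov.
Hoang vs Quinn: Quinn wins 11–10.
Hoang beats Ahmed, Ekwueme; loses to Dube, Ivanov, Quinn — 2 pairwise wins.

2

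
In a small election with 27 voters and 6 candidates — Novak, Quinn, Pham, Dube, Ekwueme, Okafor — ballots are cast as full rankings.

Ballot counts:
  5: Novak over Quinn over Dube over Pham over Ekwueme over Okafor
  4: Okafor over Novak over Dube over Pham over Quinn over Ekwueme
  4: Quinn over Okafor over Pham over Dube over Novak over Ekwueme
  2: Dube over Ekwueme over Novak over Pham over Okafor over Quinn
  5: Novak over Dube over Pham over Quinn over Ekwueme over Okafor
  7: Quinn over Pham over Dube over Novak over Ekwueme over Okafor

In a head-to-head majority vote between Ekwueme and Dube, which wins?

No ballot ranks Ekwueme above Dube: 0.
Ballots ranking Dube above Ekwueme: 27 − 0 = 27.
Dube wins the head-to-head 27–0.

Dube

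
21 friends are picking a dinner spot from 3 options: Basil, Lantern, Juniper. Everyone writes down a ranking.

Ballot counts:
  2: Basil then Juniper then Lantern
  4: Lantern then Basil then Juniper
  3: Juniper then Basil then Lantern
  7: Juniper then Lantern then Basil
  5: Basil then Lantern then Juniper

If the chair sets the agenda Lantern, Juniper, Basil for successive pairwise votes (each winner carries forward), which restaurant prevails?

Round 1: Lantern vs Juniper — 9–12, Juniper advances.
Round 2: Juniper vs Basil — 10–11, Basil advances.
The agenda winner is Basil.

Basil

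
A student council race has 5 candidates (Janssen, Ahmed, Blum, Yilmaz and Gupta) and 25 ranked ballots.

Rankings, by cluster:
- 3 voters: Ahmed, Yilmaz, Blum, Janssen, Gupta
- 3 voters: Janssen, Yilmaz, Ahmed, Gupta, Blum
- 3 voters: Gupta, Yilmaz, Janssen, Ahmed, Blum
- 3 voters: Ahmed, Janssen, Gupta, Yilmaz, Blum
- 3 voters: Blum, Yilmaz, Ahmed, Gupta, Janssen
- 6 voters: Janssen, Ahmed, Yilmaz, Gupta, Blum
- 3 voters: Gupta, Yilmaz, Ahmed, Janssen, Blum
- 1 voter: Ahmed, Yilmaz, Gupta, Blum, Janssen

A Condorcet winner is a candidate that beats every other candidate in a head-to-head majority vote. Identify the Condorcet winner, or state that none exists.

Head-to-head results (25 voters):
Janssen vs Ahmed: Janssen preferred on 3+3+6 = 12 ballots; Ahmed wins 13–12.
Janssen vs Blum: 18 to 7, Janssen.
Janssen vs Yilmaz: 12 to 13, Yilmaz.
Janssen vs Gupta: Janssen is ranked higher on 3+3+3+6 = 15 ballots, Gupta on 10. Janssen wins 15–10.
Ahmed vs Blum: 22 for Ahmed, 3 for Blum — Ahmed by 22–3.
Ahmed vs Yilmaz: Ahmed preferred on 3+3+6+1 = 13 ballots; Ahmed wins 13–12.
Ahmed vs Gupta: Ahmed preferred on 3+3+3+3+6+1 = 19 ballots; Ahmed wins 19–6.
Blum vs Yilmaz: 3 to 22, Yilmaz.
Blum vs Gupta: 3+3 = 6 for Blum, 19 for Gupta — Gupta by 19–6.
Yilmaz vs Gupta: Yilmaz is ranked higher on 3+3+3+6+1 = 16 ballots, Gupta on 9. Yilmaz wins 16–9.
Ahmed defeats every rival head-to-head and is the Condorcet winner.

Ahmed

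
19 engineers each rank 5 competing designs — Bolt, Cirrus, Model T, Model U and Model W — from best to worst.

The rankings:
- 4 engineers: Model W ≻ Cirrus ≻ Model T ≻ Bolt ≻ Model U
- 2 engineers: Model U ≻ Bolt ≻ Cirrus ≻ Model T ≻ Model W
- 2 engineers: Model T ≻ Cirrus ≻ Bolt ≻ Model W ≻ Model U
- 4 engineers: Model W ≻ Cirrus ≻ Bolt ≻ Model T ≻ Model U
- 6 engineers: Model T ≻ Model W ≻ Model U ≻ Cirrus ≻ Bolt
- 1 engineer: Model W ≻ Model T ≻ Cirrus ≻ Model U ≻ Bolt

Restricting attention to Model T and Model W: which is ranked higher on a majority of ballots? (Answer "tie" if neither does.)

Ballots ranking Model T above Model W: 2 + 2 + 6 = 10.
Ballots ranking Model W above Model T: 19 − 10 = 9.
Model T wins the head-to-head 10–9.

Model T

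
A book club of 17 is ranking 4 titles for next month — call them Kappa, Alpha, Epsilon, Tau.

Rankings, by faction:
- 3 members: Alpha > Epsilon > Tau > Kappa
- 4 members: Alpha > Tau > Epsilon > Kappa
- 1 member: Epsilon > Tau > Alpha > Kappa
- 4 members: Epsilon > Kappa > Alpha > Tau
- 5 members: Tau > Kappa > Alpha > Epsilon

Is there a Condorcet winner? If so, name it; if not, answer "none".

Head-to-head results (17 members):
Kappa vs Alpha: 4+5 = 9 for Kappa, 8 for Alpha — Kappa by 9–8.
Kappa vs Epsilon: Epsilon wins 12–5.
Kappa vs Tau: Tau wins 13–4.
Alpha–Epsilon: Alpha 12–5.
Alpha vs Tau: 11 to 6, Alpha.
Epsilon vs Tau: 8 to 9, Tau.
No book is unbeaten: Kappa loses to Epsilon; Alpha loses to Kappa; Epsilon loses to Alpha; Tau loses to Alpha. In particular Kappa → Alpha → Epsilon → Kappa is a majority cycle — no Condorcet winner exists.

none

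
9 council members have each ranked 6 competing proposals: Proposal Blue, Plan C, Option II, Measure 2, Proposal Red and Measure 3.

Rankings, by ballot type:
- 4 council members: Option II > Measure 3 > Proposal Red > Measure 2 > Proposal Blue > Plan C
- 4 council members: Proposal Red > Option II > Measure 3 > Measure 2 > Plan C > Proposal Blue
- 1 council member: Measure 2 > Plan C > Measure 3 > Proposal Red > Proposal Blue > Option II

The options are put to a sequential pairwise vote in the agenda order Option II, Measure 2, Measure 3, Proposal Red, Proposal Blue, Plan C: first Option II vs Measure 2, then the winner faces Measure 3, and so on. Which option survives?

Round 1: Option II vs Measure 2 — 8–1, Option II advances.
Round 2: Option II vs Measure 3 — 8–1, Option II advances.
Round 3: Option II vs Proposal Red — 4–5, Proposal Red advances.
Round 4: Proposal Red vs Proposal Blue — 9–0, Proposal Red advances.
Round 5: Proposal Red vs Plan C — 8–1, Proposal Red advances.
Proposal Red survives the agenda.

Proposal Red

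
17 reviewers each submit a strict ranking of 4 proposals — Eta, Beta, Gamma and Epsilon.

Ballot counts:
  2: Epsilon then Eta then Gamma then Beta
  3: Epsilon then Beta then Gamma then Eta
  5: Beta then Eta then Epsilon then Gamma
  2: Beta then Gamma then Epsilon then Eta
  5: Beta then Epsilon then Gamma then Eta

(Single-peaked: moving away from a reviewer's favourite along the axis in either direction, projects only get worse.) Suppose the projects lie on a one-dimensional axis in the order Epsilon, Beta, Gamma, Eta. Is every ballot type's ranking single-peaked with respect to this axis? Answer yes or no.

Axis positions: Epsilon=1, Beta=2, Gamma=3, Eta=4.
Ballot type 1: ranking walks positions 1-4-3-2; Eta is ranked above Beta even though Beta lies between Eta and the peak Epsilon on the axis — preferences dip and rise again. Not single-peaked.
Ballot type 2 (peak Epsilon at position 1): ranking walks positions 1-2-3-4, expanding outward from the peak — single-peaked.
Ballot type 3: ranking walks positions 2-4-1-3; Eta is ranked above Gamma even though Gamma lies between Eta and the peak Beta on the axis — preferences dip and rise again. Not single-peaked.
Ballot type 4 (peak Beta at position 2): ranking walks positions 2-3-1-4, expanding outward from the peak — single-peaked.
Ballot type 5 (peak Beta at position 2): ranking walks positions 2-1-3-4, expanding outward from the peak — single-peaked.
Ballot type 1 violates single-peakedness, so the profile is not single-peaked on this axis.

no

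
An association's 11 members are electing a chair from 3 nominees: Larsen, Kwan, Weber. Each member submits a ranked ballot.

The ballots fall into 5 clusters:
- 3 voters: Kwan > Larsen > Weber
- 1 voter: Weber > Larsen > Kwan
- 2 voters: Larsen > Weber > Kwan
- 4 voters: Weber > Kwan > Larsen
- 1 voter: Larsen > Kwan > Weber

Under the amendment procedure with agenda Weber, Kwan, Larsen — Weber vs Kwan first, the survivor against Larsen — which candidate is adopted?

Larsen

Round 1: Weber vs Kwan — 7–4, Weber advances.
Round 2: Weber vs Larsen — 5–6, Larsen advances.
The agenda winner is Larsen.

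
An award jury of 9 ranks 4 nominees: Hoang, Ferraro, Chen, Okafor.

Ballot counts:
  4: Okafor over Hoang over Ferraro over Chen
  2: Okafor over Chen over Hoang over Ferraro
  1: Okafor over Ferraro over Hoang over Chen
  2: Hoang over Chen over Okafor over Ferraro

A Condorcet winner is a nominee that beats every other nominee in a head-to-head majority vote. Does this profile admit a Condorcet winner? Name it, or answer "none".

Head-to-head results (9 jurors):
Hoang–Ferraro: Hoang 8–1.
Hoang vs Chen: Hoang, 7–2.
Hoang–Okafor: Okafor 7–2.
Ferraro–Chen: Ferraro 5–4.
Ferraro–Okafor: Okafor 9–0.
Chen–Okafor: Okafor 7–2.
Okafor wins every pairwise contest, so Okafor is the Condorcet winner.

Okafor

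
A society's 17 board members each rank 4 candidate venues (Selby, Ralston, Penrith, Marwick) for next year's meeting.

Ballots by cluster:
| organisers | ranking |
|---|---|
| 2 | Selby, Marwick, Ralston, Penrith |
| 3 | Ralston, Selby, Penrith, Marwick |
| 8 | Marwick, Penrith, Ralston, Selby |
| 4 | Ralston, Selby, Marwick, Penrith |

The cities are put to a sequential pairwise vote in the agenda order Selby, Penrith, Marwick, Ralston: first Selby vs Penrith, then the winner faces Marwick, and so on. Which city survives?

Round 1: Selby vs Penrith — 9–8, Selby advances.
Round 2: Selby vs Marwick — 9–8, Selby advances.
Round 3: Selby vs Ralston — 2–15, Ralston advances.
The agenda winner is Ralston.

Ralston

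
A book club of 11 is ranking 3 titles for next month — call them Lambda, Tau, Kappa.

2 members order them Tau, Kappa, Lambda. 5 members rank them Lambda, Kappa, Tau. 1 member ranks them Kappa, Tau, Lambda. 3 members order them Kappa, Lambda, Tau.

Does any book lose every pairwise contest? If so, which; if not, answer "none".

Head-to-head results (11 members):
Lambda vs Tau: Lambda wins 8–3.
Lambda vs Kappa: Lambda preferred on 5 ballots; Kappa wins 6–5.
Tau vs Kappa: Kappa, 9–2.
Tau loses to every other book — it is the Condorcet loser.

Tau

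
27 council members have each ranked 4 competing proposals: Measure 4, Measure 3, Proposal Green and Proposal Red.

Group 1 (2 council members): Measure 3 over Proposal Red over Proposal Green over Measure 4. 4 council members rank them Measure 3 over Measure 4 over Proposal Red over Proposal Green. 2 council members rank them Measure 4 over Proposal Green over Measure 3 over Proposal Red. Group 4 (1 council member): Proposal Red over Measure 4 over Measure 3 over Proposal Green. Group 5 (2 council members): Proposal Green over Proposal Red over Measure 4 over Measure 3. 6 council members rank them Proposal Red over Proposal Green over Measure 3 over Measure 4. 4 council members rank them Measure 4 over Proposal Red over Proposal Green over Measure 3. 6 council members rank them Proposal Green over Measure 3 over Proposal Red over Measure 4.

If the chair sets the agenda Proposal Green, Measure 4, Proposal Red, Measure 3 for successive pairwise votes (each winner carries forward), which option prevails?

Measure 3

Round 1: Proposal Green vs Measure 4 — 16–11, Proposal Green advances.
Round 2: Proposal Green vs Proposal Red — 10–17, Proposal Red advances.
Round 3: Proposal Red vs Measure 3 — 13–14, Measure 3 advances.
Measure 3 survives the agenda.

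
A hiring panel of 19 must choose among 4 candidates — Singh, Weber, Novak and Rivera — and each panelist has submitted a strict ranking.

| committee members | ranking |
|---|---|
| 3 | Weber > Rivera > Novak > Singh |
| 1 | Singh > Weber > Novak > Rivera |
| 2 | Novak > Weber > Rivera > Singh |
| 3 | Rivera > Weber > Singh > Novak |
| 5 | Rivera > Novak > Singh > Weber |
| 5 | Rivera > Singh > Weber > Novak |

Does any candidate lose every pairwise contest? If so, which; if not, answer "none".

none

Pairwise majorities:
Singh vs Weber: 11 to 8, Singh.
Singh vs Novak: Novak wins 10–9.
Singh vs Rivera: Rivera, 18–1.
Weber vs Novak: 3+1+3+5 = 12 for Weber, 7 for Novak — Weber by 12–7.
Weber vs Rivera: Rivera wins 13–6.
Novak vs Rivera: 3 to 16, Rivera.
No candidate is winless: Singh beats Weber; Weber beats Novak; Novak beats Singh; Rivera beats Singh. There is no Condorcet loser.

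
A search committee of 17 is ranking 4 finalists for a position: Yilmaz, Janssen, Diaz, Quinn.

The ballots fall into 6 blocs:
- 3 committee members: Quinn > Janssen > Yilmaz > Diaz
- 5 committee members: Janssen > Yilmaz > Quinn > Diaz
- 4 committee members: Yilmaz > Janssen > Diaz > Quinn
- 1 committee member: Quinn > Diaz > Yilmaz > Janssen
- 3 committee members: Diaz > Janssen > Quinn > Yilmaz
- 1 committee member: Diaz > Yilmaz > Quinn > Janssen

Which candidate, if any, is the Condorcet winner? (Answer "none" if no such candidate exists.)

Pairwise majorities:
Yilmaz–Janssen: Janssen 11–6.
Yilmaz vs Diaz: Yilmaz wins 12–5.
Yilmaz vs Quinn: Yilmaz wins 10–7.
Janssen vs Diaz: Janssen, 12–5.
Janssen vs Quinn: Janssen, 12–5.
Diaz vs Quinn: Quinn, 9–8.
Janssen wins every pairwise contest, so Janssen is the Condorcet winner.

Janssen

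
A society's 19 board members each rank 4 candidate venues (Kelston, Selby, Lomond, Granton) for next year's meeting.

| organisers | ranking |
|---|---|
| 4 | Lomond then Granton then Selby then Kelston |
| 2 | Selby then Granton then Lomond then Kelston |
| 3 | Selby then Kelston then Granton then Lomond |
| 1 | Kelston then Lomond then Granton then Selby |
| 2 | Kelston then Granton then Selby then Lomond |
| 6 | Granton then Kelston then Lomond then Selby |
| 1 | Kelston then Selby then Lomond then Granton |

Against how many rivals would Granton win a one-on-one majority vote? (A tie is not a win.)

Granton against each rival (19 organisers):
Granton vs Kelston: Granton preferred on 4+2+6 = 12 ballots; Granton wins 12–7.
Granton vs Selby: 4+1+2+6 = 13 for Granton, 6 for Selby — Granton by 13–6.
Granton vs Lomond: 2+3+2+6 = 13 for Granton, 6 for Lomond — Granton by 13–6.
Granton beats Kelston, Selby, Lomond — 3 pairwise wins.

3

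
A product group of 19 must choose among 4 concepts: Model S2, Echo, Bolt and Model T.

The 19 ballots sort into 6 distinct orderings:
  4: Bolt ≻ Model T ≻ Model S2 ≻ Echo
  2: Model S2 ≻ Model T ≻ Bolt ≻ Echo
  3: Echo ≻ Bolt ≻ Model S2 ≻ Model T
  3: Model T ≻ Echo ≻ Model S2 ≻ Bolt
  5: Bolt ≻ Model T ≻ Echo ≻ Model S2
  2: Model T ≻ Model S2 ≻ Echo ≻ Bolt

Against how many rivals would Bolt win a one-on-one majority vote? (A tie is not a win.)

3

Bolt against each rival (19 engineers):
Bolt vs Model S2: 4+3+5 = 12 for Bolt, 7 for Model S2 — Bolt by 12–7.
Bolt vs Echo: Bolt preferred on 4+2+5 = 11 ballots; Bolt wins 11–8.
Bolt–Model T: Bolt 12–7.
Bolt beats Model S2, Echo, Model T — 3 pairwise wins.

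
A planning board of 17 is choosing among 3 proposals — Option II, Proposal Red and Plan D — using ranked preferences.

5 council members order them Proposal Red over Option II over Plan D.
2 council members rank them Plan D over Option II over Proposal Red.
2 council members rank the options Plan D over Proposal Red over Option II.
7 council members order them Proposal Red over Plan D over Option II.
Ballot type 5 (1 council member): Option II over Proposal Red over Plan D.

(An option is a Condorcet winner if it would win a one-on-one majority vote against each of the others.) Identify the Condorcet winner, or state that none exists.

Head-to-head results (17 council members):
Option II vs Proposal Red: 2+1 = 3 for Option II, 14 for Proposal Red — Proposal Red by 14–3.
Option II vs Plan D: 6 to 11, Plan D.
Proposal Red vs Plan D: Proposal Red preferred on 5+7+1 = 13 ballots; Proposal Red wins 13–4.
Only Proposal Red has no losses; Proposal Red is the Condorcet winner.

Proposal Red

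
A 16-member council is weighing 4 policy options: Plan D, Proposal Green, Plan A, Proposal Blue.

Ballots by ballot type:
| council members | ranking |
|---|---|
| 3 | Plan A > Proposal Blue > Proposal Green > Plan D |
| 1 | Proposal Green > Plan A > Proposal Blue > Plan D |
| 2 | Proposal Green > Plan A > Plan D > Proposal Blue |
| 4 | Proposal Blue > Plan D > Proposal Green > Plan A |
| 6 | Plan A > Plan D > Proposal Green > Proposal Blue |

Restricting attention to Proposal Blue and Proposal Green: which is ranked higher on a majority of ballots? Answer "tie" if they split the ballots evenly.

Ballots ranking Proposal Blue above Proposal Green: 3 + 4 = 7.
Ballots ranking Proposal Green above Proposal Blue: 16 − 7 = 9.
Proposal Green wins the head-to-head 9–7.

Proposal Green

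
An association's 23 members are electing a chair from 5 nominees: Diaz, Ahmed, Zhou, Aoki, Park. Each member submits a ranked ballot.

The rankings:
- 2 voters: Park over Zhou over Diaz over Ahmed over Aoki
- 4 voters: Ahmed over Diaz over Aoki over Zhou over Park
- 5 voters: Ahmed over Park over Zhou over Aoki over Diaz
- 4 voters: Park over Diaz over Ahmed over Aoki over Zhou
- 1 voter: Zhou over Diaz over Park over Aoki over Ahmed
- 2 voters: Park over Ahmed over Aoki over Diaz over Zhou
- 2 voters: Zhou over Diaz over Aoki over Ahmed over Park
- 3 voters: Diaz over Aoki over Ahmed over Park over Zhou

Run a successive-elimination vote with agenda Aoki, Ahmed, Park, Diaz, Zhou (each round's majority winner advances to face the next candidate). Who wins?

Diaz

Round 1: Aoki vs Ahmed — 6–17, Ahmed advances.
Round 2: Ahmed vs Park — 14–9, Ahmed advances.
Round 3: Ahmed vs Diaz — 11–12, Diaz advances.
Round 4: Diaz vs Zhou — 13–10, Diaz advances.
The agenda winner is Diaz.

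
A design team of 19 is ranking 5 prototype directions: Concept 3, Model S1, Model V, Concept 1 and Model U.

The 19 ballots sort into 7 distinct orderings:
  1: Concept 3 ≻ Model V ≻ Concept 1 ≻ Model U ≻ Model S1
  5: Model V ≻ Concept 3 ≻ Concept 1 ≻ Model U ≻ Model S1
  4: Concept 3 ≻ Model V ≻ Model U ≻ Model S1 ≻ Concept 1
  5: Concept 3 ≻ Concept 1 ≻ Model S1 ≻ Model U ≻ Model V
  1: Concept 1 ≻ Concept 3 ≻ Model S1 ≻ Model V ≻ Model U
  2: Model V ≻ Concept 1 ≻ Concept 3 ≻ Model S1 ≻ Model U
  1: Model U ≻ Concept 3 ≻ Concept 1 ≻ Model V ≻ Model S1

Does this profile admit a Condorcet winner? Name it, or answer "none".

Concept 3

Pairwise majorities:
Concept 3 vs Model S1: Concept 3 is ranked higher on 19 ballots, Model S1 on 0. Concept 3 wins 19–0.
Concept 3 vs Model V: 12 to 7, Concept 3.
Concept 3 vs Concept 1: Concept 3, 16–3.
Concept 3 vs Model U: Concept 3 is ranked higher on 1+5+4+5+1+2 = 18 ballots, Model U on 1. Concept 3 wins 18–1.
Model S1 vs Model V: Model V, 13–6.
Model S1 vs Concept 1: Concept 1 wins 15–4.
Model S1 vs Model U: Model U wins 11–8.
Model V vs Concept 1: Model V is ranked higher on 1+5+4+2 = 12 ballots, Concept 1 on 7. Model V wins 12–7.
Model V vs Model U: 13 to 6, Model V.
Concept 1 vs Model U: Concept 1 is ranked higher on 1+5+5+1+2 = 14 ballots, Model U on 5. Concept 1 wins 14–5.
Only Concept 3 has no losses; Concept 3 is the Condorcet winner.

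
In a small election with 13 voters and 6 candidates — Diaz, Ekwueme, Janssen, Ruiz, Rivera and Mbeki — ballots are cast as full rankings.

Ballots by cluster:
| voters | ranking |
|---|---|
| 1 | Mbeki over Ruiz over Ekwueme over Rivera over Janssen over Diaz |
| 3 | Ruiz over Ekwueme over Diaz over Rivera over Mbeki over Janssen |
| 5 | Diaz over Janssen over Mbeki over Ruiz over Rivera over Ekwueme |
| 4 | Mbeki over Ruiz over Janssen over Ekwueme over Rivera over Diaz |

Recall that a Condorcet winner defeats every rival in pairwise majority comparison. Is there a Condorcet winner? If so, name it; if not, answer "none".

none

Check each pair by majority over 13 ballots:
Diaz vs Ekwueme: Ekwueme wins 8–5.
Diaz vs Janssen: Diaz preferred on 3+5 = 8 ballots; Diaz wins 8–5.
Diaz vs Ruiz: 5 for Diaz, 8 for Ruiz — Ruiz by 8–5.
Diaz vs Rivera: 8 to 5, Diaz.
Diaz vs Mbeki: Diaz, 8–5.
Ekwueme–Janssen: Janssen 9–4.
Ekwueme vs Ruiz: Ekwueme preferred on 0 ballots; Ruiz wins 13–0.
Ekwueme vs Rivera: 1+3+4 = 8 for Ekwueme, 5 for Rivera — Ekwueme by 8–5.
Ekwueme vs Mbeki: Mbeki, 10–3.
Janssen vs Ruiz: 5 to 8, Ruiz.
Janssen vs Rivera: Janssen is ranked higher on 5+4 = 9 ballots, Rivera on 4. Janssen wins 9–4.
Janssen vs Mbeki: Janssen preferred on 5 ballots; Mbeki wins 8–5.
Ruiz vs Rivera: Ruiz, 13–0.
Ruiz vs Mbeki: Mbeki, 10–3.
Rivera–Mbeki: Mbeki 10–3.
No candidate is unbeaten: Diaz loses to Ekwueme; Ekwueme loses to Janssen; Janssen loses to Diaz; Ruiz loses to Mbeki; Rivera loses to Diaz; Mbeki loses to Diaz. In particular Diaz → Janssen → Ekwueme → Diaz is a majority cycle — no Condorcet winner exists.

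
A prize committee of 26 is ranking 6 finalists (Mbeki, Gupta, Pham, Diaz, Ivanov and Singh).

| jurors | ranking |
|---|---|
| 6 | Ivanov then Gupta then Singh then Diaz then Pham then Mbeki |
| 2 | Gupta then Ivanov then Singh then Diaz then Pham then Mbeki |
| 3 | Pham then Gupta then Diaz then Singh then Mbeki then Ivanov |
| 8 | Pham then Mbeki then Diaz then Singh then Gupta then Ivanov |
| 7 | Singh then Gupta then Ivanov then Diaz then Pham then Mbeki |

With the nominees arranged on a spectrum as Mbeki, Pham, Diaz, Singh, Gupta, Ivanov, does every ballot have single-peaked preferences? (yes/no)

Axis positions: Mbeki=1, Pham=2, Diaz=3, Singh=4, Gupta=5, Ivanov=6.
Ballot type 1 (peak Ivanov at position 6): ranking walks positions 6-5-4-3-2-1, expanding outward from the peak — single-peaked.
Ballot type 2 (peak Gupta at position 5): ranking walks positions 5-6-4-3-2-1, expanding outward from the peak — single-peaked.
Ballot type 3: ranking walks positions 2-5-3-4-1-6; Gupta is ranked above Diaz even though Diaz lies between Gupta and the peak Pham on the axis — preferences dip and rise again. Not single-peaked.
Ballot type 4 (peak Pham at position 2): ranking walks positions 2-1-3-4-5-6, expanding outward from the peak — single-peaked.
Ballot type 5 (peak Singh at position 4): ranking walks positions 4-5-6-3-2-1, expanding outward from the peak — single-peaked.
Ballot type 3 violates single-peakedness, so the profile is not single-peaked on this axis.

no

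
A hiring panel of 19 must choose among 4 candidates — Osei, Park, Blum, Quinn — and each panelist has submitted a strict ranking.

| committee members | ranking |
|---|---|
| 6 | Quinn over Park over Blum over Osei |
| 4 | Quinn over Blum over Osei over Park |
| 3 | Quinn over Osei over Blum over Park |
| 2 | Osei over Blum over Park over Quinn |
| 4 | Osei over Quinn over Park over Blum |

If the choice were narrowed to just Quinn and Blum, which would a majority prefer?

Ballots ranking Quinn above Blum: 6 + 4 + 3 + 4 = 17.
Ballots ranking Blum above Quinn: 19 − 17 = 2.
Quinn wins the head-to-head 17–2.

Quinn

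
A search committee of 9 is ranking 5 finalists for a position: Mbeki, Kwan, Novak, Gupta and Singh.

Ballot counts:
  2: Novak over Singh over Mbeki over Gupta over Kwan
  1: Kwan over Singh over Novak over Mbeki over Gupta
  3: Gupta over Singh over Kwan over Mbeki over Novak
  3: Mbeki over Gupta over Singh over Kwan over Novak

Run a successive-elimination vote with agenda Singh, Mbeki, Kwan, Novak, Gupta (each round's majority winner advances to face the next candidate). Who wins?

Round 1: Singh vs Mbeki — 6–3, Singh advances.
Round 2: Singh vs Kwan — 8–1, Singh advances.
Round 3: Singh vs Novak — 7–2, Singh advances.
Round 4: Singh vs Gupta — 3–6, Gupta advances.
Gupta survives the agenda.

Gupta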